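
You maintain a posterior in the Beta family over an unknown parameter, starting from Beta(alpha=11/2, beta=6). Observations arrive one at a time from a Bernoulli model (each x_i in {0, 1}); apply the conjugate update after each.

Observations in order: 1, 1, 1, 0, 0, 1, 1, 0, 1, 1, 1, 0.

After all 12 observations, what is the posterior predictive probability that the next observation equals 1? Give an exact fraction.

obs 1: x=1 → posterior Beta(13/2, 6)
obs 2: x=1 → posterior Beta(15/2, 6)
obs 3: x=1 → posterior Beta(17/2, 6)
obs 4: x=0 → posterior Beta(17/2, 7)
obs 5: x=0 → posterior Beta(17/2, 8)
obs 6: x=1 → posterior Beta(19/2, 8)
obs 7: x=1 → posterior Beta(21/2, 8)
obs 8: x=0 → posterior Beta(21/2, 9)
obs 9: x=1 → posterior Beta(23/2, 9)
obs 10: x=1 → posterior Beta(25/2, 9)
obs 11: x=1 → posterior Beta(27/2, 9)
obs 12: x=0 → posterior Beta(27/2, 10)

27/47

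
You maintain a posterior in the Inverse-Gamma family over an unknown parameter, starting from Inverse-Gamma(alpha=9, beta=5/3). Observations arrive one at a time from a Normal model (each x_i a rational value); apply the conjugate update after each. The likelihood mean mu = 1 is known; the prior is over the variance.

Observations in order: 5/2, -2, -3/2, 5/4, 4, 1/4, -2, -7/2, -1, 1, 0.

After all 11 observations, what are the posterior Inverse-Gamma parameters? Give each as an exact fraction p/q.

obs 1: x=5/2 → posterior Inverse-Gamma(19/2, 67/24)
obs 2: x=-2 → posterior Inverse-Gamma(10, 175/24)
obs 3: x=-3/2 → posterior Inverse-Gamma(21/2, 125/12)
obs 4: x=5/4 → posterior Inverse-Gamma(11, 1003/96)
obs 5: x=4 → posterior Inverse-Gamma(23/2, 1435/96)
obs 6: x=1/4 → posterior Inverse-Gamma(12, 731/48)
obs 7: x=-2 → posterior Inverse-Gamma(25/2, 947/48)
obs 8: x=-7/2 → posterior Inverse-Gamma(13, 1433/48)
obs 9: x=-1 → posterior Inverse-Gamma(27/2, 1529/48)
obs 10: x=1 → posterior Inverse-Gamma(14, 1529/48)
obs 11: x=0 → posterior Inverse-Gamma(29/2, 1553/48)

alpha=29/2, beta=1553/48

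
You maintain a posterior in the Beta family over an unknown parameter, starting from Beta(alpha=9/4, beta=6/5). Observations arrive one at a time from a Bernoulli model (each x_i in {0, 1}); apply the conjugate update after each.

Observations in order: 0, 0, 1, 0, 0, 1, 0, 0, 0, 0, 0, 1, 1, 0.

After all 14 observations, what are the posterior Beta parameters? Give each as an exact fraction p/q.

alpha=25/4, beta=56/5

obs 1: x=0 → posterior Beta(9/4, 11/5)
obs 2: x=0 → posterior Beta(9/4, 16/5)
obs 3: x=1 → posterior Beta(13/4, 16/5)
obs 4: x=0 → posterior Beta(13/4, 21/5)
obs 5: x=0 → posterior Beta(13/4, 26/5)
obs 6: x=1 → posterior Beta(17/4, 26/5)
obs 7: x=0 → posterior Beta(17/4, 31/5)
obs 8: x=0 → posterior Beta(17/4, 36/5)
obs 9: x=0 → posterior Beta(17/4, 41/5)
obs 10: x=0 → posterior Beta(17/4, 46/5)
obs 11: x=0 → posterior Beta(17/4, 51/5)
obs 12: x=1 → posterior Beta(21/4, 51/5)
obs 13: x=1 → posterior Beta(25/4, 51/5)
obs 14: x=0 → posterior Beta(25/4, 56/5)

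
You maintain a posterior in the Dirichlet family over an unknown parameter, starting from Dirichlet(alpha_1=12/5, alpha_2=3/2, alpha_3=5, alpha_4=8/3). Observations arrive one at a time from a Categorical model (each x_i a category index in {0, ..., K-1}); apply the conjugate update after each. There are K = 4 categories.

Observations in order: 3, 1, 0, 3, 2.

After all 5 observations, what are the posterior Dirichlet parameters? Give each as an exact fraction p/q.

alpha_1=17/5, alpha_2=5/2, alpha_3=6, alpha_4=14/3

obs 1: x=3 → posterior Dirichlet(12/5, 3/2, 5, 11/3)
obs 2: x=1 → posterior Dirichlet(12/5, 5/2, 5, 11/3)
obs 3: x=0 → posterior Dirichlet(17/5, 5/2, 5, 11/3)
obs 4: x=3 → posterior Dirichlet(17/5, 5/2, 5, 14/3)
obs 5: x=2 → posterior Dirichlet(17/5, 5/2, 6, 14/3)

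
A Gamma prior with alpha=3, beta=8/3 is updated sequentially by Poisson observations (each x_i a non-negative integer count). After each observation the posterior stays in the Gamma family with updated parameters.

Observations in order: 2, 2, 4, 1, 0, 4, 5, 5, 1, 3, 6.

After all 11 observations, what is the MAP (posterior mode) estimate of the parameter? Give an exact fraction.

obs 1: x=2 → posterior Gamma(5, 11/3)
obs 2: x=2 → posterior Gamma(7, 14/3)
obs 3: x=4 → posterior Gamma(11, 17/3)
obs 4: x=1 → posterior Gamma(12, 20/3)
obs 5: x=0 → posterior Gamma(12, 23/3)
obs 6: x=4 → posterior Gamma(16, 26/3)
obs 7: x=5 → posterior Gamma(21, 29/3)
obs 8: x=5 → posterior Gamma(26, 32/3)
obs 9: x=1 → posterior Gamma(27, 35/3)
obs 10: x=3 → posterior Gamma(30, 38/3)
obs 11: x=6 → posterior Gamma(36, 41/3)

105/41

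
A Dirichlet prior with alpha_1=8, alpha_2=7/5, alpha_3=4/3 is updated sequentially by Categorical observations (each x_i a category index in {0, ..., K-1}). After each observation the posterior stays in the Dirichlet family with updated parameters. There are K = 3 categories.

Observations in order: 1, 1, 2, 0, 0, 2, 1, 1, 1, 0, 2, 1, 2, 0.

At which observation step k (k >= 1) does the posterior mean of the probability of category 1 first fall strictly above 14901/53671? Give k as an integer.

obs 1: x=1 → posterior Dirichlet(8, 12/5, 4/3)
obs 2: x=1 → posterior Dirichlet(8, 17/5, 4/3)
obs 3: x=2 → posterior Dirichlet(8, 17/5, 7/3)
obs 4: x=0 → posterior Dirichlet(9, 17/5, 7/3)
obs 5: x=0 → posterior Dirichlet(10, 17/5, 7/3)
obs 6: x=2 → posterior Dirichlet(10, 17/5, 10/3)
obs 7: x=1 → posterior Dirichlet(10, 22/5, 10/3)
obs 8: x=1 → posterior Dirichlet(10, 27/5, 10/3)
obs 9: x=1 → posterior Dirichlet(10, 32/5, 10/3)
obs 10: x=0 → posterior Dirichlet(11, 32/5, 10/3)
obs 11: x=2 → posterior Dirichlet(11, 32/5, 13/3)
obs 12: x=1 → posterior Dirichlet(11, 37/5, 13/3)
obs 13: x=2 → posterior Dirichlet(11, 37/5, 16/3)
obs 14: x=0 → posterior Dirichlet(12, 37/5, 16/3)

k = 8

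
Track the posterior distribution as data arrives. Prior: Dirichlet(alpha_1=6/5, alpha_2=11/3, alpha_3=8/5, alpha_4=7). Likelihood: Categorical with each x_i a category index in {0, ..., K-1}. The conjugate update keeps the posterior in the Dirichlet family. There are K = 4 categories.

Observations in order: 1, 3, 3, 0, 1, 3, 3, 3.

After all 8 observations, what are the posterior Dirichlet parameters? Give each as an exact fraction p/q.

obs 1: x=1 → posterior Dirichlet(6/5, 14/3, 8/5, 7)
obs 2: x=3 → posterior Dirichlet(6/5, 14/3, 8/5, 8)
obs 3: x=3 → posterior Dirichlet(6/5, 14/3, 8/5, 9)
obs 4: x=0 → posterior Dirichlet(11/5, 14/3, 8/5, 9)
obs 5: x=1 → posterior Dirichlet(11/5, 17/3, 8/5, 9)
obs 6: x=3 → posterior Dirichlet(11/5, 17/3, 8/5, 10)
obs 7: x=3 → posterior Dirichlet(11/5, 17/3, 8/5, 11)
obs 8: x=3 → posterior Dirichlet(11/5, 17/3, 8/5, 12)

alpha_1=11/5, alpha_2=17/3, alpha_3=8/5, alpha_4=12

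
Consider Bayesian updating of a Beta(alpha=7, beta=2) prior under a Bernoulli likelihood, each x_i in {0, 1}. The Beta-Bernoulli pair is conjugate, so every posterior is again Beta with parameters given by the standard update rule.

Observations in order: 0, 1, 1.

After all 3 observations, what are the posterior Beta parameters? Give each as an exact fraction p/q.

alpha=9, beta=3

obs 1: x=0 → posterior Beta(7, 3)
obs 2: x=1 → posterior Beta(8, 3)
obs 3: x=1 → posterior Beta(9, 3)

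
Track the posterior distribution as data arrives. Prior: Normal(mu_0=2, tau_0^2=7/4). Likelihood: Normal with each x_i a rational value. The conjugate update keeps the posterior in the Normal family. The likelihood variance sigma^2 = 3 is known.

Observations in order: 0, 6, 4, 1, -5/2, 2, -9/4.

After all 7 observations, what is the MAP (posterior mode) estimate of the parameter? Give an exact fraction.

327/244

obs 1: x=0 → posterior Normal(24/19, 21/19)
obs 2: x=6 → posterior Normal(33/13, 21/26)
obs 3: x=4 → posterior Normal(94/33, 7/11)
obs 4: x=1 → posterior Normal(101/40, 21/40)
obs 5: x=-5/2 → posterior Normal(167/94, 21/47)
obs 6: x=2 → posterior Normal(65/36, 7/18)
obs 7: x=-9/4 → posterior Normal(327/244, 21/61)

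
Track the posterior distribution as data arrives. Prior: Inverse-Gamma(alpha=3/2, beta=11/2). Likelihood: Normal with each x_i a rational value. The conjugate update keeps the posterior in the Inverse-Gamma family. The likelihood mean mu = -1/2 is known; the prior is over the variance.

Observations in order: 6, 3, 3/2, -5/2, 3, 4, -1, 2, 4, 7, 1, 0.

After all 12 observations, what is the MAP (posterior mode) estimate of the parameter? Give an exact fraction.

obs 1: x=6 → posterior Inverse-Gamma(2, 213/8)
obs 2: x=3 → posterior Inverse-Gamma(5/2, 131/4)
obs 3: x=3/2 → posterior Inverse-Gamma(3, 139/4)
obs 4: x=-5/2 → posterior Inverse-Gamma(7/2, 147/4)
obs 5: x=3 → posterior Inverse-Gamma(4, 343/8)
obs 6: x=4 → posterior Inverse-Gamma(9/2, 53)
obs 7: x=-1 → posterior Inverse-Gamma(5, 425/8)
obs 8: x=2 → posterior Inverse-Gamma(11/2, 225/4)
obs 9: x=4 → posterior Inverse-Gamma(6, 531/8)
obs 10: x=7 → posterior Inverse-Gamma(13/2, 189/2)
obs 11: x=1 → posterior Inverse-Gamma(7, 765/8)
obs 12: x=0 → posterior Inverse-Gamma(15/2, 383/4)

383/34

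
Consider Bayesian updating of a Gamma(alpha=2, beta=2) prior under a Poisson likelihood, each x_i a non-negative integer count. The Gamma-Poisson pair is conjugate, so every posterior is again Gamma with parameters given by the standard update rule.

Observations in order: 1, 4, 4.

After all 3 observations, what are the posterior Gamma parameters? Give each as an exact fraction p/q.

alpha=11, beta=5

obs 1: x=1 → posterior Gamma(3, 3)
obs 2: x=4 → posterior Gamma(7, 4)
obs 3: x=4 → posterior Gamma(11, 5)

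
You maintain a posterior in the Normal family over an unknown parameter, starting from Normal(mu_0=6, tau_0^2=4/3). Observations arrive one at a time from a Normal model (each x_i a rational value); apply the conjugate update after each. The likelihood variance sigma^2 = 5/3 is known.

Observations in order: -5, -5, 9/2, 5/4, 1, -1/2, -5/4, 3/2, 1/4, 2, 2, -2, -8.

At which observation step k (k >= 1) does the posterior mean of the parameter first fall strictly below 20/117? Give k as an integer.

obs 1: x=-5 → posterior Normal(10/9, 20/27)
obs 2: x=-5 → posterior Normal(-10/13, 20/39)
obs 3: x=9/2 → posterior Normal(8/17, 20/51)
obs 4: x=5/4 → posterior Normal(13/21, 20/63)
obs 5: x=1 → posterior Normal(17/25, 4/15)
obs 6: x=-1/2 → posterior Normal(15/29, 20/87)
obs 7: x=-5/4 → posterior Normal(10/33, 20/99)
obs 8: x=3/2 → posterior Normal(16/37, 20/111)
obs 9: x=1/4 → posterior Normal(17/41, 20/123)
obs 10: x=2 → posterior Normal(5/9, 4/27)
obs 11: x=2 → posterior Normal(33/49, 20/147)
obs 12: x=-2 → posterior Normal(25/53, 20/159)
obs 13: x=-8 → posterior Normal(-7/57, 20/171)

k = 2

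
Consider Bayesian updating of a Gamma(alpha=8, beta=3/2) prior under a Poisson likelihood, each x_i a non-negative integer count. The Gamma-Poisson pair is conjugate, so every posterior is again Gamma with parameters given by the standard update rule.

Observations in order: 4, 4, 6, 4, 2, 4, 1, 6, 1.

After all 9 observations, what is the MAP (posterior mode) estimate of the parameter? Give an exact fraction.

obs 1: x=4 → posterior Gamma(12, 5/2)
obs 2: x=4 → posterior Gamma(16, 7/2)
obs 3: x=6 → posterior Gamma(22, 9/2)
obs 4: x=4 → posterior Gamma(26, 11/2)
obs 5: x=2 → posterior Gamma(28, 13/2)
obs 6: x=4 → posterior Gamma(32, 15/2)
obs 7: x=1 → posterior Gamma(33, 17/2)
obs 8: x=6 → posterior Gamma(39, 19/2)
obs 9: x=1 → posterior Gamma(40, 21/2)

26/7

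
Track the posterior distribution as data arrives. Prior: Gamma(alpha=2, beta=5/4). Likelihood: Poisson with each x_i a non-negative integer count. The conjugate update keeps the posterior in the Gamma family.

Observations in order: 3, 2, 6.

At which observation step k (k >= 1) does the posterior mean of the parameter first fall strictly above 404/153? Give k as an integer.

k = 3

obs 1: x=3 → posterior Gamma(5, 9/4)
obs 2: x=2 → posterior Gamma(7, 13/4)
obs 3: x=6 → posterior Gamma(13, 17/4)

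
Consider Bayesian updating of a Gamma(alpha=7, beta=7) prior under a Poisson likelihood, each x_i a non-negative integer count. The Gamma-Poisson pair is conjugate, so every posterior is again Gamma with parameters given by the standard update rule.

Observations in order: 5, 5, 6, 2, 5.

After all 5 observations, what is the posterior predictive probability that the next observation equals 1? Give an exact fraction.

7121289413993094189868508742942720/34059943367449284484947168626829637

obs 1: x=5 → posterior Gamma(12, 8)
obs 2: x=5 → posterior Gamma(17, 9)
obs 3: x=6 → posterior Gamma(23, 10)
obs 4: x=2 → posterior Gamma(25, 11)
obs 5: x=5 → posterior Gamma(30, 12)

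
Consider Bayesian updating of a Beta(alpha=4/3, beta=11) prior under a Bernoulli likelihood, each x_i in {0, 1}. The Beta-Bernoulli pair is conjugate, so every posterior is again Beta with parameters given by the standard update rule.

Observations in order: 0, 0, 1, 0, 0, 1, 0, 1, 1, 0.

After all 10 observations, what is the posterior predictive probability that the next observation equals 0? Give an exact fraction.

obs 1: x=0 → posterior Beta(4/3, 12)
obs 2: x=0 → posterior Beta(4/3, 13)
obs 3: x=1 → posterior Beta(7/3, 13)
obs 4: x=0 → posterior Beta(7/3, 14)
obs 5: x=0 → posterior Beta(7/3, 15)
obs 6: x=1 → posterior Beta(10/3, 15)
obs 7: x=0 → posterior Beta(10/3, 16)
obs 8: x=1 → posterior Beta(13/3, 16)
obs 9: x=1 → posterior Beta(16/3, 16)
obs 10: x=0 → posterior Beta(16/3, 17)

51/67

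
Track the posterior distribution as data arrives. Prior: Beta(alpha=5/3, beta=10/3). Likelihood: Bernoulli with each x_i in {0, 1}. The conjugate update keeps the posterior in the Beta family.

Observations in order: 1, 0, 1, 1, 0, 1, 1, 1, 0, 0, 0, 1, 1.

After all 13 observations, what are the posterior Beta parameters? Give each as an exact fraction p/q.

obs 1: x=1 → posterior Beta(8/3, 10/3)
obs 2: x=0 → posterior Beta(8/3, 13/3)
obs 3: x=1 → posterior Beta(11/3, 13/3)
obs 4: x=1 → posterior Beta(14/3, 13/3)
obs 5: x=0 → posterior Beta(14/3, 16/3)
obs 6: x=1 → posterior Beta(17/3, 16/3)
obs 7: x=1 → posterior Beta(20/3, 16/3)
obs 8: x=1 → posterior Beta(23/3, 16/3)
obs 9: x=0 → posterior Beta(23/3, 19/3)
obs 10: x=0 → posterior Beta(23/3, 22/3)
obs 11: x=0 → posterior Beta(23/3, 25/3)
obs 12: x=1 → posterior Beta(26/3, 25/3)
obs 13: x=1 → posterior Beta(29/3, 25/3)

alpha=29/3, beta=25/3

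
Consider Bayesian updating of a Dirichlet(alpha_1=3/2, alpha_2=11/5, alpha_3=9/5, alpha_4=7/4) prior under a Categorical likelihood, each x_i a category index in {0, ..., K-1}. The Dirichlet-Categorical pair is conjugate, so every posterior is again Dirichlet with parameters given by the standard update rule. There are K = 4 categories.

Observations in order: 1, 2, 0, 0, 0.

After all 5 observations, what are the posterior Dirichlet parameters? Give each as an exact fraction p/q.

alpha_1=9/2, alpha_2=16/5, alpha_3=14/5, alpha_4=7/4

obs 1: x=1 → posterior Dirichlet(3/2, 16/5, 9/5, 7/4)
obs 2: x=2 → posterior Dirichlet(3/2, 16/5, 14/5, 7/4)
obs 3: x=0 → posterior Dirichlet(5/2, 16/5, 14/5, 7/4)
obs 4: x=0 → posterior Dirichlet(7/2, 16/5, 14/5, 7/4)
obs 5: x=0 → posterior Dirichlet(9/2, 16/5, 14/5, 7/4)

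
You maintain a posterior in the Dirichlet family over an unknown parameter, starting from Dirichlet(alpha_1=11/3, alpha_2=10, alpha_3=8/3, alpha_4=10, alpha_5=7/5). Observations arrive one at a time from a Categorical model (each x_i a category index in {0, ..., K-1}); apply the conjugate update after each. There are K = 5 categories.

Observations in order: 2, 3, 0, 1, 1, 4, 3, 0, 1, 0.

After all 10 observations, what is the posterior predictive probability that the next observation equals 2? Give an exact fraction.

55/566

obs 1: x=2 → posterior Dirichlet(11/3, 10, 11/3, 10, 7/5)
obs 2: x=3 → posterior Dirichlet(11/3, 10, 11/3, 11, 7/5)
obs 3: x=0 → posterior Dirichlet(14/3, 10, 11/3, 11, 7/5)
obs 4: x=1 → posterior Dirichlet(14/3, 11, 11/3, 11, 7/5)
obs 5: x=1 → posterior Dirichlet(14/3, 12, 11/3, 11, 7/5)
obs 6: x=4 → posterior Dirichlet(14/3, 12, 11/3, 11, 12/5)
obs 7: x=3 → posterior Dirichlet(14/3, 12, 11/3, 12, 12/5)
obs 8: x=0 → posterior Dirichlet(17/3, 12, 11/3, 12, 12/5)
obs 9: x=1 → posterior Dirichlet(17/3, 13, 11/3, 12, 12/5)
obs 10: x=0 → posterior Dirichlet(20/3, 13, 11/3, 12, 12/5)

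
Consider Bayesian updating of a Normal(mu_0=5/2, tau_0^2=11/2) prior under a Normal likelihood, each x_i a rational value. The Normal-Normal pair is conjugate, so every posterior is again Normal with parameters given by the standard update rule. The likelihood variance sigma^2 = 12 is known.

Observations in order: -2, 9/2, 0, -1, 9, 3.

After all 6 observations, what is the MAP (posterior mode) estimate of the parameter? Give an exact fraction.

139/60

obs 1: x=-2 → posterior Normal(38/35, 132/35)
obs 2: x=9/2 → posterior Normal(175/92, 66/23)
obs 3: x=0 → posterior Normal(175/114, 44/19)
obs 4: x=-1 → posterior Normal(9/8, 33/17)
obs 5: x=9 → posterior Normal(351/158, 132/79)
obs 6: x=3 → posterior Normal(139/60, 22/15)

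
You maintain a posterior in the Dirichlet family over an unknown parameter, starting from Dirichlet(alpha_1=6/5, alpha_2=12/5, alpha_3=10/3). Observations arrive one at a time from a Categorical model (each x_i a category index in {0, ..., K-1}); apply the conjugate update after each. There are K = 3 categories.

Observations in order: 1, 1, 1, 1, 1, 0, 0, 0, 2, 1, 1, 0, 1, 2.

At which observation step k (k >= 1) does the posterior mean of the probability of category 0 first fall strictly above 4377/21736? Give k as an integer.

k = 7

obs 1: x=1 → posterior Dirichlet(6/5, 17/5, 10/3)
obs 2: x=1 → posterior Dirichlet(6/5, 22/5, 10/3)
obs 3: x=1 → posterior Dirichlet(6/5, 27/5, 10/3)
obs 4: x=1 → posterior Dirichlet(6/5, 32/5, 10/3)
obs 5: x=1 → posterior Dirichlet(6/5, 37/5, 10/3)
obs 6: x=0 → posterior Dirichlet(11/5, 37/5, 10/3)
obs 7: x=0 → posterior Dirichlet(16/5, 37/5, 10/3)
obs 8: x=0 → posterior Dirichlet(21/5, 37/5, 10/3)
obs 9: x=2 → posterior Dirichlet(21/5, 37/5, 13/3)
obs 10: x=1 → posterior Dirichlet(21/5, 42/5, 13/3)
obs 11: x=1 → posterior Dirichlet(21/5, 47/5, 13/3)
obs 12: x=0 → posterior Dirichlet(26/5, 47/5, 13/3)
obs 13: x=1 → posterior Dirichlet(26/5, 52/5, 13/3)
obs 14: x=2 → posterior Dirichlet(26/5, 52/5, 16/3)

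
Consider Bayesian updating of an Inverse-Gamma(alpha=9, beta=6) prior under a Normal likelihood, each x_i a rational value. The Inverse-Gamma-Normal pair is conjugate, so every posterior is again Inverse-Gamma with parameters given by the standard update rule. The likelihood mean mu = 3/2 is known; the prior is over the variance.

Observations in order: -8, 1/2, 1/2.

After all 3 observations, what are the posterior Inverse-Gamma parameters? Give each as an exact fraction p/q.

alpha=21/2, beta=417/8

obs 1: x=-8 → posterior Inverse-Gamma(19/2, 409/8)
obs 2: x=1/2 → posterior Inverse-Gamma(10, 413/8)
obs 3: x=1/2 → posterior Inverse-Gamma(21/2, 417/8)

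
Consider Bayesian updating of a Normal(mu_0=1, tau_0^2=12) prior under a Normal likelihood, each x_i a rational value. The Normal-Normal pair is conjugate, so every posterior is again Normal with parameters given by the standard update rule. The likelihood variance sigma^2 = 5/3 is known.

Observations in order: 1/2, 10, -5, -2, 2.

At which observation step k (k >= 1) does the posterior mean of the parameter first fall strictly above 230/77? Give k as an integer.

k = 2

obs 1: x=1/2 → posterior Normal(23/41, 60/41)
obs 2: x=10 → posterior Normal(383/77, 60/77)
obs 3: x=-5 → posterior Normal(203/113, 60/113)
obs 4: x=-2 → posterior Normal(131/149, 60/149)
obs 5: x=2 → posterior Normal(203/185, 12/37)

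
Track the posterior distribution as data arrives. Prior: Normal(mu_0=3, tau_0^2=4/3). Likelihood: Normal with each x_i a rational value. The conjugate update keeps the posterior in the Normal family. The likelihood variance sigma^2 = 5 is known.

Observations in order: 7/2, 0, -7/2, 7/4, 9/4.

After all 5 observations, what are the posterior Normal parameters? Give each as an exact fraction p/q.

mu_0=61/35, tau_0^2=4/7

obs 1: x=7/2 → posterior Normal(59/19, 20/19)
obs 2: x=0 → posterior Normal(59/23, 20/23)
obs 3: x=-7/2 → posterior Normal(5/3, 20/27)
obs 4: x=7/4 → posterior Normal(52/31, 20/31)
obs 5: x=9/4 → posterior Normal(61/35, 4/7)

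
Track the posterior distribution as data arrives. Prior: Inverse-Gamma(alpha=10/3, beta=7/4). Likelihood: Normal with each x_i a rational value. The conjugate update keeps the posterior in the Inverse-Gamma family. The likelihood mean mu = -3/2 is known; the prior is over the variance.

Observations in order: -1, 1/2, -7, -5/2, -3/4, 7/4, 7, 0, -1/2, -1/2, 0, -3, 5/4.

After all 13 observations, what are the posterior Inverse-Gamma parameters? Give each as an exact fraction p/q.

obs 1: x=-1 → posterior Inverse-Gamma(23/6, 15/8)
obs 2: x=1/2 → posterior Inverse-Gamma(13/3, 31/8)
obs 3: x=-7 → posterior Inverse-Gamma(29/6, 19)
obs 4: x=-5/2 → posterior Inverse-Gamma(16/3, 39/2)
obs 5: x=-3/4 → posterior Inverse-Gamma(35/6, 633/32)
obs 6: x=7/4 → posterior Inverse-Gamma(19/3, 401/16)
obs 7: x=7 → posterior Inverse-Gamma(41/6, 979/16)
obs 8: x=0 → posterior Inverse-Gamma(22/3, 997/16)
obs 9: x=-1/2 → posterior Inverse-Gamma(47/6, 1005/16)
obs 10: x=-1/2 → posterior Inverse-Gamma(25/3, 1013/16)
obs 11: x=0 → posterior Inverse-Gamma(53/6, 1031/16)
obs 12: x=-3 → posterior Inverse-Gamma(28/3, 1049/16)
obs 13: x=5/4 → posterior Inverse-Gamma(59/6, 2219/32)

alpha=59/6, beta=2219/32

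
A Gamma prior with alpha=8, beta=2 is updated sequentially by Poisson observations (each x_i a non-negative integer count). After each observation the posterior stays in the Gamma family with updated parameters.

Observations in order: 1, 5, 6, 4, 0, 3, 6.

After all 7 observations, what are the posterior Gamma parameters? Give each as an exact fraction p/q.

obs 1: x=1 → posterior Gamma(9, 3)
obs 2: x=5 → posterior Gamma(14, 4)
obs 3: x=6 → posterior Gamma(20, 5)
obs 4: x=4 → posterior Gamma(24, 6)
obs 5: x=0 → posterior Gamma(24, 7)
obs 6: x=3 → posterior Gamma(27, 8)
obs 7: x=6 → posterior Gamma(33, 9)

alpha=33, beta=9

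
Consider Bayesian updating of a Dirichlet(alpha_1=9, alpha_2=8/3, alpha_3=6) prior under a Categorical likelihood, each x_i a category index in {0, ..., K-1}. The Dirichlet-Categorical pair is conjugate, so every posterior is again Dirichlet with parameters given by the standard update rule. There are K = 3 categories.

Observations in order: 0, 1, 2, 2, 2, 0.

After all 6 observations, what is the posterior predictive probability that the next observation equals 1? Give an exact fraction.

11/71

obs 1: x=0 → posterior Dirichlet(10, 8/3, 6)
obs 2: x=1 → posterior Dirichlet(10, 11/3, 6)
obs 3: x=2 → posterior Dirichlet(10, 11/3, 7)
obs 4: x=2 → posterior Dirichlet(10, 11/3, 8)
obs 5: x=2 → posterior Dirichlet(10, 11/3, 9)
obs 6: x=0 → posterior Dirichlet(11, 11/3, 9)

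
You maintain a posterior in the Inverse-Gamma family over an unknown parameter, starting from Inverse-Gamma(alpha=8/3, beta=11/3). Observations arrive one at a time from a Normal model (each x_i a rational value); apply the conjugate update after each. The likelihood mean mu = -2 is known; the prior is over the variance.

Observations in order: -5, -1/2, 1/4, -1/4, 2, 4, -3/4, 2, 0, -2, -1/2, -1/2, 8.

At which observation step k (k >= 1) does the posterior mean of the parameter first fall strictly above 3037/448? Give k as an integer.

obs 1: x=-5 → posterior Inverse-Gamma(19/6, 49/6)
obs 2: x=-1/2 → posterior Inverse-Gamma(11/3, 223/24)
obs 3: x=1/4 → posterior Inverse-Gamma(25/6, 1135/96)
obs 4: x=-1/4 → posterior Inverse-Gamma(14/3, 641/48)
obs 5: x=2 → posterior Inverse-Gamma(31/6, 1025/48)
obs 6: x=4 → posterior Inverse-Gamma(17/3, 1889/48)
obs 7: x=-3/4 → posterior Inverse-Gamma(37/6, 3853/96)
obs 8: x=2 → posterior Inverse-Gamma(20/3, 4621/96)
obs 9: x=0 → posterior Inverse-Gamma(43/6, 4813/96)
obs 10: x=-2 → posterior Inverse-Gamma(23/3, 4813/96)
obs 11: x=-1/2 → posterior Inverse-Gamma(49/6, 4921/96)
obs 12: x=-1/2 → posterior Inverse-Gamma(26/3, 5029/96)
obs 13: x=8 → posterior Inverse-Gamma(55/6, 9829/96)

k = 6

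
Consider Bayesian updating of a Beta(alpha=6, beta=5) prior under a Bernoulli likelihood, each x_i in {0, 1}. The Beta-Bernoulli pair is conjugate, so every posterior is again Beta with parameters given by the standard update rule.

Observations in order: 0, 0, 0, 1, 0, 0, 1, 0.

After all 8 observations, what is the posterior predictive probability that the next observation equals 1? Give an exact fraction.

8/19

obs 1: x=0 → posterior Beta(6, 6)
obs 2: x=0 → posterior Beta(6, 7)
obs 3: x=0 → posterior Beta(6, 8)
obs 4: x=1 → posterior Beta(7, 8)
obs 5: x=0 → posterior Beta(7, 9)
obs 6: x=0 → posterior Beta(7, 10)
obs 7: x=1 → posterior Beta(8, 10)
obs 8: x=0 → posterior Beta(8, 11)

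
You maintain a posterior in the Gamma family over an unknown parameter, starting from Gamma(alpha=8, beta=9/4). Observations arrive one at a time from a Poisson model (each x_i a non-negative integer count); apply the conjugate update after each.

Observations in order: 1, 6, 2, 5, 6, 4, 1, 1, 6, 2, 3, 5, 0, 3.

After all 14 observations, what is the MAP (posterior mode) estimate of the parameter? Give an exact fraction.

16/5

obs 1: x=1 → posterior Gamma(9, 13/4)
obs 2: x=6 → posterior Gamma(15, 17/4)
obs 3: x=2 → posterior Gamma(17, 21/4)
obs 4: x=5 → posterior Gamma(22, 25/4)
obs 5: x=6 → posterior Gamma(28, 29/4)
obs 6: x=4 → posterior Gamma(32, 33/4)
obs 7: x=1 → posterior Gamma(33, 37/4)
obs 8: x=1 → posterior Gamma(34, 41/4)
obs 9: x=6 → posterior Gamma(40, 45/4)
obs 10: x=2 → posterior Gamma(42, 49/4)
obs 11: x=3 → posterior Gamma(45, 53/4)
obs 12: x=5 → posterior Gamma(50, 57/4)
obs 13: x=0 → posterior Gamma(50, 61/4)
obs 14: x=3 → posterior Gamma(53, 65/4)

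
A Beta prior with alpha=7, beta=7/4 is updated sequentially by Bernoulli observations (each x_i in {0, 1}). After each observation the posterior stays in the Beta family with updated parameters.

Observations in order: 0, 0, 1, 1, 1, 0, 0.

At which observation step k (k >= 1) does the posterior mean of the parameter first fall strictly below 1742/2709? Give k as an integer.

k = 7

obs 1: x=0 → posterior Beta(7, 11/4)
obs 2: x=0 → posterior Beta(7, 15/4)
obs 3: x=1 → posterior Beta(8, 15/4)
obs 4: x=1 → posterior Beta(9, 15/4)
obs 5: x=1 → posterior Beta(10, 15/4)
obs 6: x=0 → posterior Beta(10, 19/4)
obs 7: x=0 → posterior Beta(10, 23/4)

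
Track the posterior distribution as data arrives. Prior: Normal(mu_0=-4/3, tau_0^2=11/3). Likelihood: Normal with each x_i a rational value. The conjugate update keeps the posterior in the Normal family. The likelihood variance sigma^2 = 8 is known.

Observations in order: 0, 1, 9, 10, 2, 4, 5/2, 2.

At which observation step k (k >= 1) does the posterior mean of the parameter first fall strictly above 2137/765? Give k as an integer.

k = 6

obs 1: x=0 → posterior Normal(-32/35, 88/35)
obs 2: x=1 → posterior Normal(-21/46, 44/23)
obs 3: x=9 → posterior Normal(26/19, 88/57)
obs 4: x=10 → posterior Normal(47/17, 22/17)
obs 5: x=2 → posterior Normal(210/79, 88/79)
obs 6: x=4 → posterior Normal(127/45, 44/45)
obs 7: x=5/2 → posterior Normal(563/202, 88/101)
obs 8: x=2 → posterior Normal(607/224, 11/14)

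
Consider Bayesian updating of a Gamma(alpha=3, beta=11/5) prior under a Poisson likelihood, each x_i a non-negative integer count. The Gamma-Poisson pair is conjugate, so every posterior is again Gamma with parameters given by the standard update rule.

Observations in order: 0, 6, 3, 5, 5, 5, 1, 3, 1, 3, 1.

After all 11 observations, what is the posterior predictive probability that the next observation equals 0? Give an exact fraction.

obs 1: x=0 → posterior Gamma(3, 16/5)
obs 2: x=6 → posterior Gamma(9, 21/5)
obs 3: x=3 → posterior Gamma(12, 26/5)
obs 4: x=5 → posterior Gamma(17, 31/5)
obs 5: x=5 → posterior Gamma(22, 36/5)
obs 6: x=5 → posterior Gamma(27, 41/5)
obs 7: x=1 → posterior Gamma(28, 46/5)
obs 8: x=3 → posterior Gamma(31, 51/5)
obs 9: x=1 → posterior Gamma(32, 56/5)
obs 10: x=3 → posterior Gamma(35, 61/5)
obs 11: x=1 → posterior Gamma(36, 66/5)

318846518676056888589159943544822054272102701514840295289667977216/4418761423445010359012517479030513507821439762288727229544623559521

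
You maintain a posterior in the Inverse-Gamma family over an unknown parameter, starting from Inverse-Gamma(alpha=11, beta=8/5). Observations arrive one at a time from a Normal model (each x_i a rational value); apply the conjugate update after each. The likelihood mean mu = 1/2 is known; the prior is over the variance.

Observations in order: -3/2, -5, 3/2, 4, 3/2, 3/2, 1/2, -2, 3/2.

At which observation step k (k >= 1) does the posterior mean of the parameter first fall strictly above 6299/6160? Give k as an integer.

obs 1: x=-3/2 → posterior Inverse-Gamma(23/2, 18/5)
obs 2: x=-5 → posterior Inverse-Gamma(12, 749/40)
obs 3: x=3/2 → posterior Inverse-Gamma(25/2, 769/40)
obs 4: x=4 → posterior Inverse-Gamma(13, 507/20)
obs 5: x=3/2 → posterior Inverse-Gamma(27/2, 517/20)
obs 6: x=3/2 → posterior Inverse-Gamma(14, 527/20)
obs 7: x=1/2 → posterior Inverse-Gamma(29/2, 527/20)
obs 8: x=-2 → posterior Inverse-Gamma(15, 1179/40)
obs 9: x=3/2 → posterior Inverse-Gamma(31/2, 1199/40)

k = 2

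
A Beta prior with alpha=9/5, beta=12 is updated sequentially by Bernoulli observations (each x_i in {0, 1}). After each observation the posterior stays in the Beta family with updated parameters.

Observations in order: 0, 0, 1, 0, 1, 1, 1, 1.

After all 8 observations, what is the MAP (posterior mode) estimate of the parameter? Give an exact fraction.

29/99

obs 1: x=0 → posterior Beta(9/5, 13)
obs 2: x=0 → posterior Beta(9/5, 14)
obs 3: x=1 → posterior Beta(14/5, 14)
obs 4: x=0 → posterior Beta(14/5, 15)
obs 5: x=1 → posterior Beta(19/5, 15)
obs 6: x=1 → posterior Beta(24/5, 15)
obs 7: x=1 → posterior Beta(29/5, 15)
obs 8: x=1 → posterior Beta(34/5, 15)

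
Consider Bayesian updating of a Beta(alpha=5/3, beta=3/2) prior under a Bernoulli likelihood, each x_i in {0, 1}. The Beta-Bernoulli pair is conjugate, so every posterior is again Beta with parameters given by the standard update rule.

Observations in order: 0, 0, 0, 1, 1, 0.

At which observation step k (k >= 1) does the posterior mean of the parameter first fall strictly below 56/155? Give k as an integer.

k = 2

obs 1: x=0 → posterior Beta(5/3, 5/2)
obs 2: x=0 → posterior Beta(5/3, 7/2)
obs 3: x=0 → posterior Beta(5/3, 9/2)
obs 4: x=1 → posterior Beta(8/3, 9/2)
obs 5: x=1 → posterior Beta(11/3, 9/2)
obs 6: x=0 → posterior Beta(11/3, 11/2)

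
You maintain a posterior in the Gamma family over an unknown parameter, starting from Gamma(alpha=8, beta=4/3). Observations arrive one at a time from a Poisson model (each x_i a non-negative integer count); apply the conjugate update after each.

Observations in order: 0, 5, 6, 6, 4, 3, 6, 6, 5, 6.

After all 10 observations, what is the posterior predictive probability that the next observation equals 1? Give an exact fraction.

obs 1: x=0 → posterior Gamma(8, 7/3)
obs 2: x=5 → posterior Gamma(13, 10/3)
obs 3: x=6 → posterior Gamma(19, 13/3)
obs 4: x=6 → posterior Gamma(25, 16/3)
obs 5: x=4 → posterior Gamma(29, 19/3)
obs 6: x=3 → posterior Gamma(32, 22/3)
obs 7: x=6 → posterior Gamma(38, 25/3)
obs 8: x=6 → posterior Gamma(44, 28/3)
obs 9: x=5 → posterior Gamma(49, 31/3)
obs 10: x=6 → posterior Gamma(55, 34/3)

281076399378599296880508880318224528697610582387919619716741448218454451284064820264960/6596241503091244565002040778722948415322624688690792297495302461283374735760105685751841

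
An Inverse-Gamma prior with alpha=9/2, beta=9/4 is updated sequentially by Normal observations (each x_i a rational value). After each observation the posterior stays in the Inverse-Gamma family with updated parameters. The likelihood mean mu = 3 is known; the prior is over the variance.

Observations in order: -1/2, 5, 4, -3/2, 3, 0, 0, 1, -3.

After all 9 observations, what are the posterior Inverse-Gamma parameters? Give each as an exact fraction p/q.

alpha=9, beta=50

obs 1: x=-1/2 → posterior Inverse-Gamma(5, 67/8)
obs 2: x=5 → posterior Inverse-Gamma(11/2, 83/8)
obs 3: x=4 → posterior Inverse-Gamma(6, 87/8)
obs 4: x=-3/2 → posterior Inverse-Gamma(13/2, 21)
obs 5: x=3 → posterior Inverse-Gamma(7, 21)
obs 6: x=0 → posterior Inverse-Gamma(15/2, 51/2)
obs 7: x=0 → posterior Inverse-Gamma(8, 30)
obs 8: x=1 → posterior Inverse-Gamma(17/2, 32)
obs 9: x=-3 → posterior Inverse-Gamma(9, 50)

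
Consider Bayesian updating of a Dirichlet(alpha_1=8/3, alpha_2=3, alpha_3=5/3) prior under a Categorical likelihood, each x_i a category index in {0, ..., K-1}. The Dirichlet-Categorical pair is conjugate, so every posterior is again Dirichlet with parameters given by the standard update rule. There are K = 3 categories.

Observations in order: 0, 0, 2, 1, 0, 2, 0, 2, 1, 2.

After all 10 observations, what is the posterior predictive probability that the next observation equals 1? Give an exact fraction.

15/52

obs 1: x=0 → posterior Dirichlet(11/3, 3, 5/3)
obs 2: x=0 → posterior Dirichlet(14/3, 3, 5/3)
obs 3: x=2 → posterior Dirichlet(14/3, 3, 8/3)
obs 4: x=1 → posterior Dirichlet(14/3, 4, 8/3)
obs 5: x=0 → posterior Dirichlet(17/3, 4, 8/3)
obs 6: x=2 → posterior Dirichlet(17/3, 4, 11/3)
obs 7: x=0 → posterior Dirichlet(20/3, 4, 11/3)
obs 8: x=2 → posterior Dirichlet(20/3, 4, 14/3)
obs 9: x=1 → posterior Dirichlet(20/3, 5, 14/3)
obs 10: x=2 → posterior Dirichlet(20/3, 5, 17/3)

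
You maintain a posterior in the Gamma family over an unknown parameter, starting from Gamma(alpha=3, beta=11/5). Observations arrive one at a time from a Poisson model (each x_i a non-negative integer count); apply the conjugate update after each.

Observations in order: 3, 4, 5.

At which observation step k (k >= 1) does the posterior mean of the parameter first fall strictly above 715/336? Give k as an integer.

obs 1: x=3 → posterior Gamma(6, 16/5)
obs 2: x=4 → posterior Gamma(10, 21/5)
obs 3: x=5 → posterior Gamma(15, 26/5)

k = 2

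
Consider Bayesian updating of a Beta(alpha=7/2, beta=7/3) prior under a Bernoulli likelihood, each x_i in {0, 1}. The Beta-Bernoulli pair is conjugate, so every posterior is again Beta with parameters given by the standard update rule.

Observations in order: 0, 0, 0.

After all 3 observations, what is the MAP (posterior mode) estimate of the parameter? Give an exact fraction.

obs 1: x=0 → posterior Beta(7/2, 10/3)
obs 2: x=0 → posterior Beta(7/2, 13/3)
obs 3: x=0 → posterior Beta(7/2, 16/3)

15/41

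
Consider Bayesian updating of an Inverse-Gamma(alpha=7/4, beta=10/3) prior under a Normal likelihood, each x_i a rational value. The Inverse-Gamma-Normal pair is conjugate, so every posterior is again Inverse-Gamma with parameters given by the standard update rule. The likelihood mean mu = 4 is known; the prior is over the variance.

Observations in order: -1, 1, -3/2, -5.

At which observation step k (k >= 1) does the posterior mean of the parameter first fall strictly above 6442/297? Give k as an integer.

k = 4

obs 1: x=-1 → posterior Inverse-Gamma(9/4, 95/6)
obs 2: x=1 → posterior Inverse-Gamma(11/4, 61/3)
obs 3: x=-3/2 → posterior Inverse-Gamma(13/4, 851/24)
obs 4: x=-5 → posterior Inverse-Gamma(15/4, 1823/24)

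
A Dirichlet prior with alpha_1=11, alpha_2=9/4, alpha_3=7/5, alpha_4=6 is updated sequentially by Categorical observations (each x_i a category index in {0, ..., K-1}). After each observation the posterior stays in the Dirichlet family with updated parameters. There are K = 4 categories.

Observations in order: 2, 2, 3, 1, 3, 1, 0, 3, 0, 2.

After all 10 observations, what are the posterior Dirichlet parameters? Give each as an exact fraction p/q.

alpha_1=13, alpha_2=17/4, alpha_3=22/5, alpha_4=9

obs 1: x=2 → posterior Dirichlet(11, 9/4, 12/5, 6)
obs 2: x=2 → posterior Dirichlet(11, 9/4, 17/5, 6)
obs 3: x=3 → posterior Dirichlet(11, 9/4, 17/5, 7)
obs 4: x=1 → posterior Dirichlet(11, 13/4, 17/5, 7)
obs 5: x=3 → posterior Dirichlet(11, 13/4, 17/5, 8)
obs 6: x=1 → posterior Dirichlet(11, 17/4, 17/5, 8)
obs 7: x=0 → posterior Dirichlet(12, 17/4, 17/5, 8)
obs 8: x=3 → posterior Dirichlet(12, 17/4, 17/5, 9)
obs 9: x=0 → posterior Dirichlet(13, 17/4, 17/5, 9)
obs 10: x=2 → posterior Dirichlet(13, 17/4, 22/5, 9)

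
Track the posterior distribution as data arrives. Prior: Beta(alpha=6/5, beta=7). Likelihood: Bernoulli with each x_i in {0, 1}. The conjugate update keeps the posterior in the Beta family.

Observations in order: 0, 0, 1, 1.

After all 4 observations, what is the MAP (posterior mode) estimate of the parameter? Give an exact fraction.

11/51

obs 1: x=0 → posterior Beta(6/5, 8)
obs 2: x=0 → posterior Beta(6/5, 9)
obs 3: x=1 → posterior Beta(11/5, 9)
obs 4: x=1 → posterior Beta(16/5, 9)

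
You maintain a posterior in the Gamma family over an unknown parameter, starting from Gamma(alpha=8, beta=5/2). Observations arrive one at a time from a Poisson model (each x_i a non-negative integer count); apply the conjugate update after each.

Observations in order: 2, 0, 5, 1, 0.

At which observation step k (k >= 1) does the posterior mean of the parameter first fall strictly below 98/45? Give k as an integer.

obs 1: x=2 → posterior Gamma(10, 7/2)
obs 2: x=0 → posterior Gamma(10, 9/2)
obs 3: x=5 → posterior Gamma(15, 11/2)
obs 4: x=1 → posterior Gamma(16, 13/2)
obs 5: x=0 → posterior Gamma(16, 15/2)

k = 5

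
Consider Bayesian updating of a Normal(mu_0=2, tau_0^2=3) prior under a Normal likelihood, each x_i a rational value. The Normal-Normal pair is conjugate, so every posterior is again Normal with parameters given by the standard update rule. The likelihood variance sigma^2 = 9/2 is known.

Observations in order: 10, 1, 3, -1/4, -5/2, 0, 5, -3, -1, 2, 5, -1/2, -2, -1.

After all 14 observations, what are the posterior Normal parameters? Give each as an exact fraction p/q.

mu_0=75/62, tau_0^2=9/31

obs 1: x=10 → posterior Normal(26/5, 9/5)
obs 2: x=1 → posterior Normal(4, 9/7)
obs 3: x=3 → posterior Normal(34/9, 1)
obs 4: x=-1/4 → posterior Normal(67/22, 9/11)
obs 5: x=-5/2 → posterior Normal(57/26, 9/13)
obs 6: x=0 → posterior Normal(19/10, 3/5)
obs 7: x=5 → posterior Normal(77/34, 9/17)
obs 8: x=-3 → posterior Normal(65/38, 9/19)
obs 9: x=-1 → posterior Normal(61/42, 3/7)
obs 10: x=2 → posterior Normal(3/2, 9/23)
obs 11: x=5 → posterior Normal(89/50, 9/25)
obs 12: x=-1/2 → posterior Normal(29/18, 1/3)
obs 13: x=-2 → posterior Normal(79/58, 9/29)
obs 14: x=-1 → posterior Normal(75/62, 9/31)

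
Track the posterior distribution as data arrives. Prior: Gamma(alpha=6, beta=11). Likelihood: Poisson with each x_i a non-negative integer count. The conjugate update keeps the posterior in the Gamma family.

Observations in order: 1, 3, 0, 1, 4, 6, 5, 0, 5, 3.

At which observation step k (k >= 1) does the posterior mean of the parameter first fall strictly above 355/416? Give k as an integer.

k = 5

obs 1: x=1 → posterior Gamma(7, 12)
obs 2: x=3 → posterior Gamma(10, 13)
obs 3: x=0 → posterior Gamma(10, 14)
obs 4: x=1 → posterior Gamma(11, 15)
obs 5: x=4 → posterior Gamma(15, 16)
obs 6: x=6 → posterior Gamma(21, 17)
obs 7: x=5 → posterior Gamma(26, 18)
obs 8: x=0 → posterior Gamma(26, 19)
obs 9: x=5 → posterior Gamma(31, 20)
obs 10: x=3 → posterior Gamma(34, 21)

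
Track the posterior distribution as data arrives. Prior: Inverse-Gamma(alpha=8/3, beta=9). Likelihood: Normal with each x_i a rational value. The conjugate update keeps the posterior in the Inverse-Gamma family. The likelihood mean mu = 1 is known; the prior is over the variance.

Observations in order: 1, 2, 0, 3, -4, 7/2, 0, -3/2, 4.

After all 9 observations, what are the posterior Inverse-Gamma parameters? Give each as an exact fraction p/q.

obs 1: x=1 → posterior Inverse-Gamma(19/6, 9)
obs 2: x=2 → posterior Inverse-Gamma(11/3, 19/2)
obs 3: x=0 → posterior Inverse-Gamma(25/6, 10)
obs 4: x=3 → posterior Inverse-Gamma(14/3, 12)
obs 5: x=-4 → posterior Inverse-Gamma(31/6, 49/2)
obs 6: x=7/2 → posterior Inverse-Gamma(17/3, 221/8)
obs 7: x=0 → posterior Inverse-Gamma(37/6, 225/8)
obs 8: x=-3/2 → posterior Inverse-Gamma(20/3, 125/4)
obs 9: x=4 → posterior Inverse-Gamma(43/6, 143/4)

alpha=43/6, beta=143/4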